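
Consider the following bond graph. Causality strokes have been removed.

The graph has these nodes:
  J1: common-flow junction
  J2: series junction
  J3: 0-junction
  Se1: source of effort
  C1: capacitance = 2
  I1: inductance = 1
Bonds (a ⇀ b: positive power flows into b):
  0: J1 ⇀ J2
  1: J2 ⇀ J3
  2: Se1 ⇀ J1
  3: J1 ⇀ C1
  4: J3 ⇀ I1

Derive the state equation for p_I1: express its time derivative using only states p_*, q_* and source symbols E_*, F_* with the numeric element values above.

dp_I1/dt = E_Se1 - q_C1/2

#2 →J1  (Se1 fixes effort; stroke away)
#3 →J1  (C1 integral (e out))
#0 →J2  (J1: last free bond brings flow in)
#1 →J3  (only one flow-in slot at J2)
#4 →I1  (J3: bond 1 brought effort, rest push out)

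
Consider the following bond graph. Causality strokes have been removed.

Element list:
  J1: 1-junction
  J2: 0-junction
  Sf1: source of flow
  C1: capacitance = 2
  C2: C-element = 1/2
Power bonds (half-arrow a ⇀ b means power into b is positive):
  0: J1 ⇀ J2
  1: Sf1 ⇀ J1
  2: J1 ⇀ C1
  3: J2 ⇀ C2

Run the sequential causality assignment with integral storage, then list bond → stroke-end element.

bond 0 stroke→J1
bond 1 stroke→Sf1
bond 2 stroke→J1
bond 3 stroke→J2

bond 1 |Sf1  (Sf1: flow source, stroke at near end)
bond 0 |J1  (J1: bond 1 brought flow, rest push out)
bond 2 |J1  (J1: bond 1 brought flow, rest push out)
bond 3 |J2  (J2 needs exactly one e-in)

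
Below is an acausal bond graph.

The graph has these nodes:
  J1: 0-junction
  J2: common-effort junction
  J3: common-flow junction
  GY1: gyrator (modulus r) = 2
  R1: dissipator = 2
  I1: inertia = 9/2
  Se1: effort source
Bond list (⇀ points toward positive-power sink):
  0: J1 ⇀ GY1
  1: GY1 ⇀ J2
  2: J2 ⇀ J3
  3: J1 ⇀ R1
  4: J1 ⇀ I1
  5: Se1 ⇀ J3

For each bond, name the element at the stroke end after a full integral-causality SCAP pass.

#0 stroke at GY1
#1 stroke at GY1
#2 stroke at J2
#3 stroke at J1
#4 stroke at I1
#5 stroke at J3

bond 5 →J3  (Se1 fixes effort; stroke away)
bond 2 →J2  (J3 needs exactly one f-in)
bond 1 →GY1  (J2 effort already set via bond 2)
bond 0 →GY1  (GY1: gyrator matches bond 1)
bond 4 →I1  (I1 outputs flow p/I1)
bond 3 →J1  (J1: last free bond brings effort in)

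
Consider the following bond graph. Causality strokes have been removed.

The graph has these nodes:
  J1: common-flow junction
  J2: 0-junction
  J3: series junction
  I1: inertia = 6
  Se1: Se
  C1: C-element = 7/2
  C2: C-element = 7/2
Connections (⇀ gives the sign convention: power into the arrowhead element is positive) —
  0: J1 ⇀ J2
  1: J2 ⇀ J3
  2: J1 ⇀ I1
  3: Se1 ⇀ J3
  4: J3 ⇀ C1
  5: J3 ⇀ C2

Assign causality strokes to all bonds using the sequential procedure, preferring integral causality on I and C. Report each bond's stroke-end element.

β0 stroke→J1
β1 stroke→J2
β2 stroke→I1
β3 stroke→J3
β4 stroke→J3
β5 stroke→J3

bond 3 |J3  (Se1 (Se) sets effort on bond)
bond 2 |I1  (I1: I, integral causality)
bond 0 |J1  (1-jn J1 has f-setter on 2)
bond 1 |J2  (J2 needs exactly one e-in)
bond 4 |J3  (1-jn J3 has f-setter on 1)
bond 5 |J3  (J3: bond 1 brought flow, rest push out)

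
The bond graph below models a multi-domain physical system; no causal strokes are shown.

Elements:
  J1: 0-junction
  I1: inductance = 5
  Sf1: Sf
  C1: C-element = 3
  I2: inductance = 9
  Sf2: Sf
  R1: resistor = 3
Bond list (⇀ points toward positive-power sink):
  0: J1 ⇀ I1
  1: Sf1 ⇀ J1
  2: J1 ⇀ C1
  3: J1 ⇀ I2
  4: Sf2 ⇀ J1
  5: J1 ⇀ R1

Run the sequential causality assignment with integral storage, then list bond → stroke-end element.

#0 stroke at I1
#1 stroke at Sf1
#2 stroke at J1
#3 stroke at I2
#4 stroke at Sf2
#5 stroke at R1

#1 stroke at Sf1  (Sf1: flow source, stroke at near end)
#4 stroke at Sf2  (Sf2 fixes flow; stroke at Sf2)
#0 stroke at I1  (I1: I, integral causality)
#2 stroke at J1  (C1 outputs effort q/C1)
#3 stroke at I2  (0-jn J1 has e-setter on 2)
#5 stroke at R1  (common-e at J1 fixed by 2)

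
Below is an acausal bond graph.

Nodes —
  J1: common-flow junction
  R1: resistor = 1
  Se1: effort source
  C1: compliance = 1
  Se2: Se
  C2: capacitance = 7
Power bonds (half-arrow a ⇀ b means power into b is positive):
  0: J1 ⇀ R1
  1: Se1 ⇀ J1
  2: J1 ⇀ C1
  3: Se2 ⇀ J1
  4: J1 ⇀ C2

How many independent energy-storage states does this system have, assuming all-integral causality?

2  (C1, C2 all integral)

b1 |J1  (Se1 (Se) sets effort on bond)
b3 |J1  (Se2: effort source, stroke at far end)
b2 |J1  (C1 integral (e out))
b4 |J1  (C2: C, integral causality)
b0 |R1  (closing 1-jn rule on J1)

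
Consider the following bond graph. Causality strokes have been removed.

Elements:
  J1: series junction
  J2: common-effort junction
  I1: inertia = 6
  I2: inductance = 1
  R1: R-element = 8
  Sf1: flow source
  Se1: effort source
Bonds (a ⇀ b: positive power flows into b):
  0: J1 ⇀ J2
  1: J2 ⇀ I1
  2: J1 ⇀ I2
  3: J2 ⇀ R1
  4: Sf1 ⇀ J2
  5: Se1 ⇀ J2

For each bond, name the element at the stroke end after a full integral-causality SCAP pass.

β0 →J1
β1 →I1
β2 →I2
β3 →R1
β4 →Sf1
β5 →J2

b4 stroke at Sf1  (Sf1: flow source, stroke at near end)
b5 stroke at J2  (Se1 (Se) sets effort on bond)
b0 stroke at J1  (0-jn J2 has e-setter on 5)
b1 stroke at I1  (common-e at J2 fixed by 5)
b3 stroke at R1  (J2 effort already set via bond 5)
b2 stroke at I2  (closing 1-jn rule on J1)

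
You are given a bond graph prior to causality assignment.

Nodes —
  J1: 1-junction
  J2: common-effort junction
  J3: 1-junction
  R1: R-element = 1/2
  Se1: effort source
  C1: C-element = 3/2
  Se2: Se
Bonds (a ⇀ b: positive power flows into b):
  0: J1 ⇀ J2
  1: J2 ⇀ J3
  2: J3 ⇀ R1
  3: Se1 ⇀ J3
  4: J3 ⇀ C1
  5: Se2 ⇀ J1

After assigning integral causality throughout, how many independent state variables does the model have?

1  (C1 all integral)

β3 →J3  (source Se1 imposes e)
β5 →J1  (Se2 (Se) sets effort on bond)
β0 →J2  (J1: last free bond brings flow in)
β1 →J3  (J2 effort already set via bond 0)
β4 →J3  (prefer integral on C1)
β2 →R1  (J3 needs exactly one f-in)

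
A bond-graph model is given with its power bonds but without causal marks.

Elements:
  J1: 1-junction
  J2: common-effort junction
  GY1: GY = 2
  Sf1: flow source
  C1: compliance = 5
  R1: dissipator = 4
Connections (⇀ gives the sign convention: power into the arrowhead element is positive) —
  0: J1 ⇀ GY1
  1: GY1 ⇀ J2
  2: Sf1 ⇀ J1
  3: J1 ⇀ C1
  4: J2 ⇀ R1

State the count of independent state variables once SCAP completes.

1  (C1 all integral)

bond 2 stroke at Sf1  (Sf1: flow source, stroke at near end)
bond 0 stroke at J1  (J1: bond 2 brought flow, rest push out)
bond 3 stroke at J1  (J1 flow already set via bond 2)
bond 1 stroke at J2  (GY GY1: same side as bond 0)
bond 4 stroke at R1  (0-jn J2 has e-setter on 1)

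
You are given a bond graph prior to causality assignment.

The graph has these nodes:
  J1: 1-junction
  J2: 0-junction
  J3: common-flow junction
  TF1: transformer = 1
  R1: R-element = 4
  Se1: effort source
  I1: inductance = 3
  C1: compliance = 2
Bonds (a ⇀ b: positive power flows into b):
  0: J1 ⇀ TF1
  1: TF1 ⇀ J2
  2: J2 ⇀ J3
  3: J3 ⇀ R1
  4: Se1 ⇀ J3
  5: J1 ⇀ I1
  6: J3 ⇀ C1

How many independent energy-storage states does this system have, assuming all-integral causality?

β4 |J3  (Se1 (Se) sets effort on bond)
β5 |I1  (I1 integral (f out))
β0 |J1  (common-f at J1 fixed by 5)
β1 |TF1  (TF TF1: opposite of bond 0)
β2 |J2  (only one effort-in slot at J2)
β3 |J3  (J3: bond 2 brought flow, rest push out)
β6 |J3  (common-f at J3 fixed by 2)

2  (C1, I1 all integral)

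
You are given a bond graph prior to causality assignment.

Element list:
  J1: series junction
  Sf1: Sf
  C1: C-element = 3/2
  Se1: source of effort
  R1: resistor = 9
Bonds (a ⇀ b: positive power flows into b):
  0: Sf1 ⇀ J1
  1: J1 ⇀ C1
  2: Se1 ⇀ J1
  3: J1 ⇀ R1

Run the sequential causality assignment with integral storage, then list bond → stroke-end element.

b0 stroke→Sf1  (Sf1: flow source, stroke at near end)
b2 stroke→J1  (Se1 (Se) sets effort on bond)
b1 stroke→J1  (1-jn J1 has f-setter on 0)
b3 stroke→J1  (1-jn J1 has f-setter on 0)

β0 stroke at Sf1
β1 stroke at J1
β2 stroke at J1
β3 stroke at J1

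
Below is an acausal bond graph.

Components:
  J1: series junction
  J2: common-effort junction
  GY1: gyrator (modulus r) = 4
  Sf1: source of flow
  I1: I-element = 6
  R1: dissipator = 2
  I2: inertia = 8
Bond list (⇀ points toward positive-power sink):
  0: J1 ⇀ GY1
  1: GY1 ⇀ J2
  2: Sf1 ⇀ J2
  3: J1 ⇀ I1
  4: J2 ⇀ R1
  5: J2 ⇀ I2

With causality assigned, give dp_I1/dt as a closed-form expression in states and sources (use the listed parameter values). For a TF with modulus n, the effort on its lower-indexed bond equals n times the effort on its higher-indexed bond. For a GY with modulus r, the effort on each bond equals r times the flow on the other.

bond 2 →Sf1  (Sf1 (Sf) sets flow on bond)
bond 3 →I1  (I1 integral (f out))
bond 0 →J1  (J1: bond 3 brought flow, rest push out)
bond 1 →J2  (GY GY1: same side as bond 0)
bond 4 →R1  (J2 effort already set via bond 1)
bond 5 →I2  (common-e at J2 fixed by 1)

dp_I1/dt = 4*F_Sf1 - 4*p_I1/3 - p_I2/2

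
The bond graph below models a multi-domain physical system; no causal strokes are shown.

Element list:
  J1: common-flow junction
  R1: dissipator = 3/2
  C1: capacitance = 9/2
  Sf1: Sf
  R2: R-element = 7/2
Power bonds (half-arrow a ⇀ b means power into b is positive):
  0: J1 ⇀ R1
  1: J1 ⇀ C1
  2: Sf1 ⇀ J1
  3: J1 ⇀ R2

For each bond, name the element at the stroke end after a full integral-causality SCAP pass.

β0 stroke→J1
β1 stroke→J1
β2 stroke→Sf1
β3 stroke→J1

β2 stroke→Sf1  (Sf1 fixes flow; stroke at Sf1)
β0 stroke→J1  (common-f at J1 fixed by 2)
β1 stroke→J1  (J1: bond 2 brought flow, rest push out)
β3 stroke→J1  (J1 flow already set via bond 2)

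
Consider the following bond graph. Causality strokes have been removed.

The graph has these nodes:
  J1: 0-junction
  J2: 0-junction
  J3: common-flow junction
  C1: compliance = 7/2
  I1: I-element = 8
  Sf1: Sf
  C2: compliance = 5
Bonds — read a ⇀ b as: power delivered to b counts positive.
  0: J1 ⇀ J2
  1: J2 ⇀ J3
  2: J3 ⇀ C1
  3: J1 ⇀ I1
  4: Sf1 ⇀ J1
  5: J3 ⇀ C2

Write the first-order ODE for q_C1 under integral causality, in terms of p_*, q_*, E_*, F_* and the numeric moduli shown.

dq_C1/dt = F_Sf1 - p_I1/8

β4 →Sf1  (Sf1: flow source, stroke at near end)
β2 →J3  (C1 integral (e out))
β3 →I1  (prefer integral on I1)
β0 →J1  (closing 0-jn rule on J1)
β1 →J2  (J2: last free bond brings effort in)
β5 →J3  (1-jn J3 has f-setter on 1)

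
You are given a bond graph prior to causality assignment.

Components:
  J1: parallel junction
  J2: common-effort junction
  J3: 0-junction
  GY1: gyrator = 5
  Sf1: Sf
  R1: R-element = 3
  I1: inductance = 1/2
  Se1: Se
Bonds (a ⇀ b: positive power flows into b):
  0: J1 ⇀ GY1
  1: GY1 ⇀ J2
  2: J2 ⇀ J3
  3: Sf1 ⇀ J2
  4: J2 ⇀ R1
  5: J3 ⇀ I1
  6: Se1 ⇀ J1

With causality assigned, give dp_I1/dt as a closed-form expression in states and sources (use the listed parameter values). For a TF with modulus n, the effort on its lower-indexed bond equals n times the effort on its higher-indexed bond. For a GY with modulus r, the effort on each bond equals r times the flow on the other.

#3 |Sf1  (source Sf1 imposes f)
#6 |J1  (Se1 fixes effort; stroke away)
#0 |GY1  (common-e at J1 fixed by 6)
#1 |GY1  (GY GY1: same side as bond 0)
#5 |I1  (I1: I, integral causality)
#2 |J3  (J3: last free bond brings effort in)
#4 |J2  (J2: last free bond brings effort in)

dp_I1/dt = 3*E_Se1/5 + 3*F_Sf1 - 6*p_I1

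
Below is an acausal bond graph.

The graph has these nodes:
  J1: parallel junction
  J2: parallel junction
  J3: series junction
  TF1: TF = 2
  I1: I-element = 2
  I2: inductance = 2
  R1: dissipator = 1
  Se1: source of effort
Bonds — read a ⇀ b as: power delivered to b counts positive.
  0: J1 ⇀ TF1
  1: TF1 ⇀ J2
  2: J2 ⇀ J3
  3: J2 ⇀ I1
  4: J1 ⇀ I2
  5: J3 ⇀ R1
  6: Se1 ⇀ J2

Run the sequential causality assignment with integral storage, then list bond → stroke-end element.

#0 →J1
#1 →TF1
#2 →J3
#3 →I1
#4 →I2
#5 →R1
#6 →J2

b6 stroke→J2  (source Se1 imposes e)
b1 stroke→TF1  (J2: bond 6 brought effort, rest push out)
b2 stroke→J3  (J2: bond 6 brought effort, rest push out)
b3 stroke→I1  (0-jn J2 has e-setter on 6)
b5 stroke→R1  (closing 1-jn rule on J3)
b0 stroke→J1  (TF1: transformer flips bond 1)
b4 stroke→I2  (common-e at J1 fixed by 0)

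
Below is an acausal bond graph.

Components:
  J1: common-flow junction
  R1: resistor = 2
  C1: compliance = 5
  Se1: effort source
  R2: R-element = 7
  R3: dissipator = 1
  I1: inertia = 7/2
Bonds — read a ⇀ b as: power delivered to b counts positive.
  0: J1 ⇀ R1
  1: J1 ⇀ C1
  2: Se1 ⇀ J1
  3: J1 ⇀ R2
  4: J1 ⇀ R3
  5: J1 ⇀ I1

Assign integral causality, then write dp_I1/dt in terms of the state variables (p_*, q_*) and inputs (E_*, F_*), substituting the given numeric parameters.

b2 stroke→J1  (Se1 fixes effort; stroke away)
b1 stroke→J1  (prefer integral on C1)
b5 stroke→I1  (I1 outputs flow p/I1)
b0 stroke→J1  (common-f at J1 fixed by 5)
b3 stroke→J1  (common-f at J1 fixed by 5)
b4 stroke→J1  (1-jn J1 has f-setter on 5)

dp_I1/dt = E_Se1 - 20*p_I1/7 - q_C1/5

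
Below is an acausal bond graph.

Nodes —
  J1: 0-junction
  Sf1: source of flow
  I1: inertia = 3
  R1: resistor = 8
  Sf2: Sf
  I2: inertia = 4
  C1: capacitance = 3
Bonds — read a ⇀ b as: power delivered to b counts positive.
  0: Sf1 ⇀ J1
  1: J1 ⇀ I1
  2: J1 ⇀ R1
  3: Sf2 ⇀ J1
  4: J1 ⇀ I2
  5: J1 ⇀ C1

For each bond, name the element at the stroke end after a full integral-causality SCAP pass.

#0 |Sf1
#1 |I1
#2 |R1
#3 |Sf2
#4 |I2
#5 |J1

b0 stroke at Sf1  (Sf1 fixes flow; stroke at Sf1)
b3 stroke at Sf2  (Sf2 fixes flow; stroke at Sf2)
b1 stroke at I1  (I1: I, integral causality)
b4 stroke at I2  (prefer integral on I2)
b5 stroke at J1  (prefer integral on C1)
b2 stroke at R1  (J1 effort already set via bond 5)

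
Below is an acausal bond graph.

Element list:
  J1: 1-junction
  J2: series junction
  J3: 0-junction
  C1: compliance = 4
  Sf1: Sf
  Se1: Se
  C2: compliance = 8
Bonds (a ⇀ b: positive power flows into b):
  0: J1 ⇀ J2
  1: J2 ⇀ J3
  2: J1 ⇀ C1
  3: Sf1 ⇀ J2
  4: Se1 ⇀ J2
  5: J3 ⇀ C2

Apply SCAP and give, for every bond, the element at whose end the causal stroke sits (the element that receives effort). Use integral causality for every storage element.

bond 3 stroke at Sf1  (Sf1 (Sf) sets flow on bond)
bond 4 stroke at J2  (source Se1 imposes e)
bond 0 stroke at J2  (common-f at J2 fixed by 3)
bond 1 stroke at J2  (J2 flow already set via bond 3)
bond 5 stroke at J3  (closing 0-jn rule on J3)
bond 2 stroke at J1  (J1: bond 0 brought flow, rest push out)

β0 stroke→J2
β1 stroke→J2
β2 stroke→J1
β3 stroke→Sf1
β4 stroke→J2
β5 stroke→J3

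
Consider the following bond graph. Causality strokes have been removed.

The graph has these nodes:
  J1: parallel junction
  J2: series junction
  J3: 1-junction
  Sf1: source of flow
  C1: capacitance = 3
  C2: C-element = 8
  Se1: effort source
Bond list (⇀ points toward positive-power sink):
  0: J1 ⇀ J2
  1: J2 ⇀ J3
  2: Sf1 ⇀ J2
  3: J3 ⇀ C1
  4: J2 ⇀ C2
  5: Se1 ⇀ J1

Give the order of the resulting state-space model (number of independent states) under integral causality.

2  (C1, C2 all integral)

β2 →Sf1  (Sf1: flow source, stroke at near end)
β5 →J1  (Se1 fixes effort; stroke away)
β0 →J2  (0-jn J1 has e-setter on 5)
β1 →J2  (J2: bond 2 brought flow, rest push out)
β4 →J2  (J2 flow already set via bond 2)
β3 →J3  (J3 flow already set via bond 1)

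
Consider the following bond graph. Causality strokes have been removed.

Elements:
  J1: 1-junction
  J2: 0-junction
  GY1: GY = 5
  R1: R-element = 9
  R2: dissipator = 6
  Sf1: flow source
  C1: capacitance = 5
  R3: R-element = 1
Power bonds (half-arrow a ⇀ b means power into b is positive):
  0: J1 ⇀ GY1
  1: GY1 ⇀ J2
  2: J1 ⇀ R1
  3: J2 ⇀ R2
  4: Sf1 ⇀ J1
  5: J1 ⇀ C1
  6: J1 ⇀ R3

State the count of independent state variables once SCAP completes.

bond 4 stroke→Sf1  (Sf1: flow source, stroke at near end)
bond 0 stroke→J1  (1-jn J1 has f-setter on 4)
bond 2 stroke→J1  (J1: bond 4 brought flow, rest push out)
bond 5 stroke→J1  (J1: bond 4 brought flow, rest push out)
bond 6 stroke→J1  (J1: bond 4 brought flow, rest push out)
bond 1 stroke→J2  (through GY1, causality inverts; strokes same side of GY1)
bond 3 stroke→R2  (common-e at J2 fixed by 1)

1  (C1 all integral)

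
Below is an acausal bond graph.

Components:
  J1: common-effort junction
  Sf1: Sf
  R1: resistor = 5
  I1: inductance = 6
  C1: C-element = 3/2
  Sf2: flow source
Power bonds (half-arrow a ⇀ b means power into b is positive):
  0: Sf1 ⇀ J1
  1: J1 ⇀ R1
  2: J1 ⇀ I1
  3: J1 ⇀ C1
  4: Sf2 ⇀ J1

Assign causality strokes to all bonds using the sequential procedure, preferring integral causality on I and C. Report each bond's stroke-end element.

β0 |Sf1
β1 |R1
β2 |I1
β3 |J1
β4 |Sf2

β0 stroke→Sf1  (Sf1: flow source, stroke at near end)
β4 stroke→Sf2  (source Sf2 imposes f)
β2 stroke→I1  (I1 integral (f out))
β3 stroke→J1  (C1 integral (e out))
β1 stroke→R1  (J1 effort already set via bond 3)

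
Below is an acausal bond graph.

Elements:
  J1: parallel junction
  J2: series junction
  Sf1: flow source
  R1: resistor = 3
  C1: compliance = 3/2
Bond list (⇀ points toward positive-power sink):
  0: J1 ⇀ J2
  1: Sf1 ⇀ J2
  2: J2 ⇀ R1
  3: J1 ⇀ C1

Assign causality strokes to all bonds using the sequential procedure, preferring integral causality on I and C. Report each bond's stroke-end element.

bond 1 →Sf1  (Sf1 (Sf) sets flow on bond)
bond 0 →J2  (J2: bond 1 brought flow, rest push out)
bond 2 →J2  (common-f at J2 fixed by 1)
bond 3 →J1  (J1 needs exactly one e-in)

β0 stroke at J2
β1 stroke at Sf1
β2 stroke at J2
β3 stroke at J1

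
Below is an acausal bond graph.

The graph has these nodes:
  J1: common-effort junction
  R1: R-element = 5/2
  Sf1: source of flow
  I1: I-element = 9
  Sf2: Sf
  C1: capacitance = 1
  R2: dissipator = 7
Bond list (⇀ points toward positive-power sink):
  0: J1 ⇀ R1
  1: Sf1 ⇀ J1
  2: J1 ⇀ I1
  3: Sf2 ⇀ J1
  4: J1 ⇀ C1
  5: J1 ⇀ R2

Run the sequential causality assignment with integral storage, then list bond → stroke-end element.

bond 0 |R1
bond 1 |Sf1
bond 2 |I1
bond 3 |Sf2
bond 4 |J1
bond 5 |R2

bond 1 |Sf1  (Sf1 (Sf) sets flow on bond)
bond 3 |Sf2  (Sf2: flow source, stroke at near end)
bond 2 |I1  (I1 outputs flow p/I1)
bond 4 |J1  (C1 outputs effort q/C1)
bond 0 |R1  (common-e at J1 fixed by 4)
bond 5 |R2  (J1: bond 4 brought effort, rest push out)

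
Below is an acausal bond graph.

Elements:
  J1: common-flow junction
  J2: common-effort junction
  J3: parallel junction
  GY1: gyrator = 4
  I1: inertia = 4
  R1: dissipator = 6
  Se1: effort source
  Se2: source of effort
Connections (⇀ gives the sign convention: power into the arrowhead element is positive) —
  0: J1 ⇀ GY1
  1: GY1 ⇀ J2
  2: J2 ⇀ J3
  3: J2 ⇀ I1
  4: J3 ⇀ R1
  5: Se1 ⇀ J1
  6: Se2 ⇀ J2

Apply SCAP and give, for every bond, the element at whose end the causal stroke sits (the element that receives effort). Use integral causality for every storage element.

b5 →J1  (Se1 (Se) sets effort on bond)
b6 →J2  (Se2 fixes effort; stroke away)
b0 →GY1  (J1: last free bond brings flow in)
b1 →GY1  (J2 effort already set via bond 6)
b2 →J3  (J2 effort already set via bond 6)
b3 →I1  (0-jn J2 has e-setter on 6)
b4 →R1  (J3 effort already set via bond 2)

b0 →GY1
b1 →GY1
b2 →J3
b3 →I1
b4 →R1
b5 →J1
b6 →J2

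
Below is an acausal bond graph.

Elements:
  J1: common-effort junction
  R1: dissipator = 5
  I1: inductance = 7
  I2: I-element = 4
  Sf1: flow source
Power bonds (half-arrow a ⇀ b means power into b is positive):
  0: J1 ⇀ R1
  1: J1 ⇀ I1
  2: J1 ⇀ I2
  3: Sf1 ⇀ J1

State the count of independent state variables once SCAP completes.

bond 3 →Sf1  (Sf1 (Sf) sets flow on bond)
bond 1 →I1  (I1: I, integral causality)
bond 2 →I2  (prefer integral on I2)
bond 0 →J1  (J1: last free bond brings effort in)

2  (I1, I2 all integral)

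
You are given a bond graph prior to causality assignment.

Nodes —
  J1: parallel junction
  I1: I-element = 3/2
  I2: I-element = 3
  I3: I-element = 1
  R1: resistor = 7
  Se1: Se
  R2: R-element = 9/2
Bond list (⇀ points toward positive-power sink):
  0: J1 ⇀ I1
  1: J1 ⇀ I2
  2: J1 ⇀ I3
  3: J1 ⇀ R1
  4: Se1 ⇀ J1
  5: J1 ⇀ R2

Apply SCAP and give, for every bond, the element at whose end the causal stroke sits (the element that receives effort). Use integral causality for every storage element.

b4 |J1  (Se1 (Se) sets effort on bond)
b0 |I1  (common-e at J1 fixed by 4)
b1 |I2  (J1 effort already set via bond 4)
b2 |I3  (J1: bond 4 brought effort, rest push out)
b3 |R1  (J1: bond 4 brought effort, rest push out)
b5 |R2  (common-e at J1 fixed by 4)

#0 stroke at I1
#1 stroke at I2
#2 stroke at I3
#3 stroke at R1
#4 stroke at J1
#5 stroke at R2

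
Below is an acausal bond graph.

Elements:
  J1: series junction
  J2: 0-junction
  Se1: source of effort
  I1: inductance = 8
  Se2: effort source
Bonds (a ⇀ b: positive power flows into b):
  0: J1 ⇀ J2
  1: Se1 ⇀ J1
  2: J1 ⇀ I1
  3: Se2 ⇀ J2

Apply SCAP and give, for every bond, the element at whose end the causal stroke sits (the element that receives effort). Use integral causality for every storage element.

β0 stroke at J1
β1 stroke at J1
β2 stroke at I1
β3 stroke at J2

bond 1 |J1  (Se1 (Se) sets effort on bond)
bond 3 |J2  (Se2: effort source, stroke at far end)
bond 0 |J1  (common-e at J2 fixed by 3)
bond 2 |I1  (only one flow-in slot at J1)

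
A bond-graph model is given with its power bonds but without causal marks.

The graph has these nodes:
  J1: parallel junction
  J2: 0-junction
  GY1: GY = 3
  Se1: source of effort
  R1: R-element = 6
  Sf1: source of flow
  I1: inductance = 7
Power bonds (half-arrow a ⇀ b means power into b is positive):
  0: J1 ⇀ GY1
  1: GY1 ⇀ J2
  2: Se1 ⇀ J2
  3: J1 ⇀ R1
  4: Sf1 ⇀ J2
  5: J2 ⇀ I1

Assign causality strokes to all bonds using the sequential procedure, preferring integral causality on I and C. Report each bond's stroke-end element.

β2 →J2  (source Se1 imposes e)
β4 →Sf1  (Sf1: flow source, stroke at near end)
β1 →GY1  (common-e at J2 fixed by 2)
β5 →I1  (J2: bond 2 brought effort, rest push out)
β0 →GY1  (GY1 both-in/both-out from 1)
β3 →J1  (J1 needs exactly one e-in)

b0 →GY1
b1 →GY1
b2 →J2
b3 →J1
b4 →Sf1
b5 →I1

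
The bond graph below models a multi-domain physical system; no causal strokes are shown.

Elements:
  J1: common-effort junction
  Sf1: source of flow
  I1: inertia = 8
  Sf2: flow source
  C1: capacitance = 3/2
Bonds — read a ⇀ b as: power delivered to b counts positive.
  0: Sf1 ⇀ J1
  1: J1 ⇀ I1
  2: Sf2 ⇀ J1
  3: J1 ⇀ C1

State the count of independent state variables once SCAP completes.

β0 →Sf1  (source Sf1 imposes f)
β2 →Sf2  (Sf2 (Sf) sets flow on bond)
β1 →I1  (I1: I, integral causality)
β3 →J1  (J1: last free bond brings effort in)

2  (C1, I1 all integral)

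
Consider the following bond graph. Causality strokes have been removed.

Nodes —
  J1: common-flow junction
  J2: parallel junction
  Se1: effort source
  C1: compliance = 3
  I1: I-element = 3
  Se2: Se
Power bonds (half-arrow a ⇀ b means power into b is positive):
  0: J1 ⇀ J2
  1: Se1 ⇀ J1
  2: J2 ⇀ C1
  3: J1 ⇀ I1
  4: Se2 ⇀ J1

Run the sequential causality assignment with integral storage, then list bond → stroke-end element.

bond 0 stroke at J1
bond 1 stroke at J1
bond 2 stroke at J2
bond 3 stroke at I1
bond 4 stroke at J1

β1 stroke→J1  (Se1 fixes effort; stroke away)
β4 stroke→J1  (Se2 (Se) sets effort on bond)
β2 stroke→J2  (C1 integral (e out))
β0 stroke→J1  (0-jn J2 has e-setter on 2)
β3 stroke→I1  (only one flow-in slot at J1)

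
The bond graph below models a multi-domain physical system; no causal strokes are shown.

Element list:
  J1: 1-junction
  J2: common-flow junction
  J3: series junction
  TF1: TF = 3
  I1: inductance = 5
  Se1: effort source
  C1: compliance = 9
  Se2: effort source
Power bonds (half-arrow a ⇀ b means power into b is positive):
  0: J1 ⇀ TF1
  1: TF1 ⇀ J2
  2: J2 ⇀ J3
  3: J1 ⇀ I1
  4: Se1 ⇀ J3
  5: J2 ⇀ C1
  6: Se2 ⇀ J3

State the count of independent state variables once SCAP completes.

bond 4 →J3  (source Se1 imposes e)
bond 6 →J3  (Se2 (Se) sets effort on bond)
bond 2 →J2  (J3: last free bond brings flow in)
bond 3 →I1  (prefer integral on I1)
bond 0 →J1  (1-jn J1 has f-setter on 3)
bond 1 →TF1  (TF TF1: opposite of bond 0)
bond 5 →J2  (J2: bond 1 brought flow, rest push out)

2  (C1, I1 all integral)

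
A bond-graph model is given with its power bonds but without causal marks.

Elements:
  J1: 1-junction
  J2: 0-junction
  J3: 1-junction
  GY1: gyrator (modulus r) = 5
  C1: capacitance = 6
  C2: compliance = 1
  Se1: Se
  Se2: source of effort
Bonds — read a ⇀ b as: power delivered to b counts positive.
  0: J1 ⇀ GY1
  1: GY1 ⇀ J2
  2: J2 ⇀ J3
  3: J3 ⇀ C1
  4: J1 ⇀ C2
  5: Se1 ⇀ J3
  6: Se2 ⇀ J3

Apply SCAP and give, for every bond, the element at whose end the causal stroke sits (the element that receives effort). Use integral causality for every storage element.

bond 5 →J3  (Se1: effort source, stroke at far end)
bond 6 →J3  (source Se2 imposes e)
bond 3 →J3  (prefer integral on C1)
bond 2 →J2  (only one flow-in slot at J3)
bond 1 →GY1  (J2: bond 2 brought effort, rest push out)
bond 0 →GY1  (GY GY1: same side as bond 1)
bond 4 →J1  (J1: bond 0 brought flow, rest push out)

#0 stroke→GY1
#1 stroke→GY1
#2 stroke→J2
#3 stroke→J3
#4 stroke→J1
#5 stroke→J3
#6 stroke→J3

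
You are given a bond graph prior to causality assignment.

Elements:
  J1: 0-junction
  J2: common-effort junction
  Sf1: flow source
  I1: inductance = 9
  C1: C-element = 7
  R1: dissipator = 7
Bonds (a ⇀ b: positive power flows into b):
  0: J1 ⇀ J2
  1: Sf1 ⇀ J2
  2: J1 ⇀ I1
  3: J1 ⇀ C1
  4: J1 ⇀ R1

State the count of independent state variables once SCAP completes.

2  (C1, I1 all integral)

#1 |Sf1  (Sf1 (Sf) sets flow on bond)
#0 |J2  (J2: last free bond brings effort in)
#2 |I1  (I1 outputs flow p/I1)
#3 |J1  (prefer integral on C1)
#4 |R1  (J1 effort already set via bond 3)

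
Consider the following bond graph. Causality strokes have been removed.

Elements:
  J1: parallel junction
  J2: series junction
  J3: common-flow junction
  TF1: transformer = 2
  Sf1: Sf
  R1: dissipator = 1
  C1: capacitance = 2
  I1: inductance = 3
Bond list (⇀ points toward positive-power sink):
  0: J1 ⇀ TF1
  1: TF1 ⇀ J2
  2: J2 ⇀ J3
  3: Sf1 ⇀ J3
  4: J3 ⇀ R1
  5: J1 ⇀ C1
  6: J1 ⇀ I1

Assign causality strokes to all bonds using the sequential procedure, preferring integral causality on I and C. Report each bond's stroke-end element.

β0 stroke→TF1
β1 stroke→J2
β2 stroke→J3
β3 stroke→Sf1
β4 stroke→J3
β5 stroke→J1
β6 stroke→I1

b3 stroke at Sf1  (Sf1 (Sf) sets flow on bond)
b2 stroke at J3  (J3 flow already set via bond 3)
b4 stroke at J3  (common-f at J3 fixed by 3)
b1 stroke at J2  (J2: bond 2 brought flow, rest push out)
b0 stroke at TF1  (TF1: transformer flips bond 1)
b5 stroke at J1  (prefer integral on C1)
b6 stroke at I1  (J1 effort already set via bond 5)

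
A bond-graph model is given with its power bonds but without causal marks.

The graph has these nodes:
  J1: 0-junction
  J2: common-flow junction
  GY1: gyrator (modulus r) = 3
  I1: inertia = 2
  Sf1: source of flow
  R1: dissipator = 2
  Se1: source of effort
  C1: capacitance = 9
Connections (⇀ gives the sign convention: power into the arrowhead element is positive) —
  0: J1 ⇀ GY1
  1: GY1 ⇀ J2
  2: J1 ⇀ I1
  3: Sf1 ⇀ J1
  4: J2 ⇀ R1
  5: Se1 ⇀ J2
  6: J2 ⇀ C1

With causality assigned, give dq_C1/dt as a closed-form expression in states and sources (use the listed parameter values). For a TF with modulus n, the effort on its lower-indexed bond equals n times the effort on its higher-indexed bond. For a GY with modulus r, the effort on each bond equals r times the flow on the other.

dq_C1/dt = E_Se1/2 + 3*F_Sf1/2 - 3*p_I1/4 - q_C1/18

bond 3 →Sf1  (Sf1: flow source, stroke at near end)
bond 5 →J2  (source Se1 imposes e)
bond 2 →I1  (I1: I, integral causality)
bond 0 →J1  (J1: last free bond brings effort in)
bond 1 →J2  (GY1: gyrator matches bond 0)
bond 6 →J2  (C1 outputs effort q/C1)
bond 4 →R1  (closing 1-jn rule on J2)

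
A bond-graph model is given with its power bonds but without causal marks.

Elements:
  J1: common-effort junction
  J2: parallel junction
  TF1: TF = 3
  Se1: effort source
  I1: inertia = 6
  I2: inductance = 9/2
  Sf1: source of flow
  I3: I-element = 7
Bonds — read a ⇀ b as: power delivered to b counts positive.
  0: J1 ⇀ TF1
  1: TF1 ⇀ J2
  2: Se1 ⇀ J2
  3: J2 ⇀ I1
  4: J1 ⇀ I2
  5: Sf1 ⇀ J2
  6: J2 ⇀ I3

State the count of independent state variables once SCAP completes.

b2 stroke→J2  (Se1 (Se) sets effort on bond)
b5 stroke→Sf1  (source Sf1 imposes f)
b1 stroke→TF1  (common-e at J2 fixed by 2)
b3 stroke→I1  (J2 effort already set via bond 2)
b6 stroke→I3  (J2: bond 2 brought effort, rest push out)
b0 stroke→J1  (through TF1, causality passes straight; one stroke at TF1)
b4 stroke→I2  (J1 effort already set via bond 0)

3  (I1, I2, I3 all integral)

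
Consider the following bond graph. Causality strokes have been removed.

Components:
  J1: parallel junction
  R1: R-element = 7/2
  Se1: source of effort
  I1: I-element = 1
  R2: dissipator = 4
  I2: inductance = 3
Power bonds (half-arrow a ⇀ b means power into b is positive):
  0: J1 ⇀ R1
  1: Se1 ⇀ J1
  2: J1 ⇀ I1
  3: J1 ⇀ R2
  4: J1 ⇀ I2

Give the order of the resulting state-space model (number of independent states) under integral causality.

#1 stroke→J1  (Se1 fixes effort; stroke away)
#0 stroke→R1  (common-e at J1 fixed by 1)
#2 stroke→I1  (0-jn J1 has e-setter on 1)
#3 stroke→R2  (J1: bond 1 brought effort, rest push out)
#4 stroke→I2  (J1: bond 1 brought effort, rest push out)

2  (I1, I2 all integral)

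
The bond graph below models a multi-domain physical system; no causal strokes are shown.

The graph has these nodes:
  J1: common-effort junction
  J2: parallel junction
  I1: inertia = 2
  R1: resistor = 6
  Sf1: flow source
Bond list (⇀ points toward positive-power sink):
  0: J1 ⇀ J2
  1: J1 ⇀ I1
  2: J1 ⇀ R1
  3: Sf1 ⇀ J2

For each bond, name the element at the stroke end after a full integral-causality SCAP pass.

b3 →Sf1  (source Sf1 imposes f)
b0 →J2  (J2 needs exactly one e-in)
b1 →I1  (I1: I, integral causality)
b2 →J1  (only one effort-in slot at J1)

bond 0 stroke→J2
bond 1 stroke→I1
bond 2 stroke→J1
bond 3 stroke→Sf1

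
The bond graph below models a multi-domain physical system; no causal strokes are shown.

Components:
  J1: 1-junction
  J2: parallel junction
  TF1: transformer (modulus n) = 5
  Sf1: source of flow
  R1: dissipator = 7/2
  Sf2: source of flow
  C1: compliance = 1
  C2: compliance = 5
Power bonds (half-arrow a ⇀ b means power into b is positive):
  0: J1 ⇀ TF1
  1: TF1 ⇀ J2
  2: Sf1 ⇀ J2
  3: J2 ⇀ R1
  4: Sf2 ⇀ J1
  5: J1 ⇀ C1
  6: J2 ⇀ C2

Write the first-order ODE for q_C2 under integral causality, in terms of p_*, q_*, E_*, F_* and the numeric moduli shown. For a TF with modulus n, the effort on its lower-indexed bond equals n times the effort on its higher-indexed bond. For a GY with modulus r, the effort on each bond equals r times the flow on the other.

dq_C2/dt = F_Sf1 + 5*F_Sf2 - 2*q_C2/35

β2 stroke at Sf1  (Sf1 (Sf) sets flow on bond)
β4 stroke at Sf2  (Sf2: flow source, stroke at near end)
β0 stroke at J1  (1-jn J1 has f-setter on 4)
β5 stroke at J1  (J1 flow already set via bond 4)
β1 stroke at TF1  (TF1 one-in-one-out from 0)
β6 stroke at J2  (prefer integral on C2)
β3 stroke at R1  (J2: bond 6 brought effort, rest push out)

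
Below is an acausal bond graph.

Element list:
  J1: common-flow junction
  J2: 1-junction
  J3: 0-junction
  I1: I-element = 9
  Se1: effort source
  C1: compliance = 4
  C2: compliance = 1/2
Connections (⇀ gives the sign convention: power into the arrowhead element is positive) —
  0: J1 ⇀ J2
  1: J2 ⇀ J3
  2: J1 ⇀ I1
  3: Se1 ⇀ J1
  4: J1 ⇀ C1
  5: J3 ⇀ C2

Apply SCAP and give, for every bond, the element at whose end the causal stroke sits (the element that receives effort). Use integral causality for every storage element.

β3 |J1  (Se1 fixes effort; stroke away)
β2 |I1  (prefer integral on I1)
β0 |J1  (1-jn J1 has f-setter on 2)
β4 |J1  (J1: bond 2 brought flow, rest push out)
β1 |J2  (common-f at J2 fixed by 0)
β5 |J3  (closing 0-jn rule on J3)

b0 |J1
b1 |J2
b2 |I1
b3 |J1
b4 |J1
b5 |J3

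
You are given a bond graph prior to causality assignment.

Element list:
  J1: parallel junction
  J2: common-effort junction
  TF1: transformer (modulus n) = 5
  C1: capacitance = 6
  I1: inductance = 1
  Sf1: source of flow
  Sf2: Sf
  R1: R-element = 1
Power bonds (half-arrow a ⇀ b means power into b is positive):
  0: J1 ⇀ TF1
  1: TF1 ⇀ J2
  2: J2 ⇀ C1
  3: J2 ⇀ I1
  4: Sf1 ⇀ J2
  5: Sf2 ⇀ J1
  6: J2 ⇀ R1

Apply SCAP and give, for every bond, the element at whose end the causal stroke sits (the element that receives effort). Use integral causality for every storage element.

bond 4 stroke at Sf1  (Sf1 fixes flow; stroke at Sf1)
bond 5 stroke at Sf2  (Sf2: flow source, stroke at near end)
bond 0 stroke at J1  (only one effort-in slot at J1)
bond 1 stroke at TF1  (TF TF1: opposite of bond 0)
bond 2 stroke at J2  (prefer integral on C1)
bond 3 stroke at I1  (J2: bond 2 brought effort, rest push out)
bond 6 stroke at R1  (J2 effort already set via bond 2)

β0 →J1
β1 →TF1
β2 →J2
β3 →I1
β4 →Sf1
β5 →Sf2
β6 →R1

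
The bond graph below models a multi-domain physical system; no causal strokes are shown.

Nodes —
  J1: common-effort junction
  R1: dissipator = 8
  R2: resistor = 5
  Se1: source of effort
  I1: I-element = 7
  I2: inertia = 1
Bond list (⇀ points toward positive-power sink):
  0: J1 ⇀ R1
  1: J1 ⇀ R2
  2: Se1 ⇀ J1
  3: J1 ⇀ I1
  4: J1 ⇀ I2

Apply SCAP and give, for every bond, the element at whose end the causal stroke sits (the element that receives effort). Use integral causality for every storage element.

β2 |J1  (Se1 (Se) sets effort on bond)
β0 |R1  (J1 effort already set via bond 2)
β1 |R2  (0-jn J1 has e-setter on 2)
β3 |I1  (0-jn J1 has e-setter on 2)
β4 |I2  (J1 effort already set via bond 2)

#0 |R1
#1 |R2
#2 |J1
#3 |I1
#4 |I2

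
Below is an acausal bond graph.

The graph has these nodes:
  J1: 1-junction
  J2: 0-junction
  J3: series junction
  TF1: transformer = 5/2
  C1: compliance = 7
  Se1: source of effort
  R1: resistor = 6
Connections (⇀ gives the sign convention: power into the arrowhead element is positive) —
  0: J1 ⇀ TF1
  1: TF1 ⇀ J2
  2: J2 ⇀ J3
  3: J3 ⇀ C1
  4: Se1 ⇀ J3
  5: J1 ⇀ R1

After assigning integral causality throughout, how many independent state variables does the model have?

bond 4 |J3  (Se1 fixes effort; stroke away)
bond 3 |J3  (C1: C, integral causality)
bond 2 |J2  (J3: last free bond brings flow in)
bond 1 |TF1  (J2 effort already set via bond 2)
bond 0 |J1  (TF1 one-in-one-out from 1)
bond 5 |R1  (only one flow-in slot at J1)

1  (C1 all integral)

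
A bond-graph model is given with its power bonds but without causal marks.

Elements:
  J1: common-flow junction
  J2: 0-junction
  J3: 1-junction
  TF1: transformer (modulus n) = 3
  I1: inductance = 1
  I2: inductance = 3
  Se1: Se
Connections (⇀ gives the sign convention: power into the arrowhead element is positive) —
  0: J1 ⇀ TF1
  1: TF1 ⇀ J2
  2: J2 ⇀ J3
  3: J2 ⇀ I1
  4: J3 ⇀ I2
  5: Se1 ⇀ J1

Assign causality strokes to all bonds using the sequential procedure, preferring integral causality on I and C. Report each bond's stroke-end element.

bond 5 stroke at J1  (Se1 (Se) sets effort on bond)
bond 0 stroke at TF1  (only one flow-in slot at J1)
bond 1 stroke at J2  (TF TF1: opposite of bond 0)
bond 2 stroke at J3  (common-e at J2 fixed by 1)
bond 3 stroke at I1  (J2: bond 1 brought effort, rest push out)
bond 4 stroke at I2  (J3: last free bond brings flow in)

bond 0 stroke at TF1
bond 1 stroke at J2
bond 2 stroke at J3
bond 3 stroke at I1
bond 4 stroke at I2
bond 5 stroke at J1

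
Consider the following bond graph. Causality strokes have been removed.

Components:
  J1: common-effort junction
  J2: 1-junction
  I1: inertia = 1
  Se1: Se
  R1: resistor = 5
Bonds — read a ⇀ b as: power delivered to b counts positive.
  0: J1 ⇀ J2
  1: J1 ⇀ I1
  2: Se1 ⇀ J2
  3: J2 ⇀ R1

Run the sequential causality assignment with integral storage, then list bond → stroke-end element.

b0 stroke at J1
b1 stroke at I1
b2 stroke at J2
b3 stroke at J2

β2 stroke→J2  (Se1 (Se) sets effort on bond)
β1 stroke→I1  (prefer integral on I1)
β0 stroke→J1  (J1 needs exactly one e-in)
β3 stroke→J2  (1-jn J2 has f-setter on 0)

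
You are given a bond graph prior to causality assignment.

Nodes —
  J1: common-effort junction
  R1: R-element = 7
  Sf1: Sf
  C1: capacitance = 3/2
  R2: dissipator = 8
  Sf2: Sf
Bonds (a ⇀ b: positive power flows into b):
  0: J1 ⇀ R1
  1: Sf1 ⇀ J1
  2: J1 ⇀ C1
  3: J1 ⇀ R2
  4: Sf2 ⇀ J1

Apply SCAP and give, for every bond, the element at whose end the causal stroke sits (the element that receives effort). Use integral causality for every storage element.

β1 |Sf1  (Sf1 (Sf) sets flow on bond)
β4 |Sf2  (Sf2 (Sf) sets flow on bond)
β2 |J1  (C1 integral (e out))
β0 |R1  (J1: bond 2 brought effort, rest push out)
β3 |R2  (common-e at J1 fixed by 2)

#0 |R1
#1 |Sf1
#2 |J1
#3 |R2
#4 |Sf2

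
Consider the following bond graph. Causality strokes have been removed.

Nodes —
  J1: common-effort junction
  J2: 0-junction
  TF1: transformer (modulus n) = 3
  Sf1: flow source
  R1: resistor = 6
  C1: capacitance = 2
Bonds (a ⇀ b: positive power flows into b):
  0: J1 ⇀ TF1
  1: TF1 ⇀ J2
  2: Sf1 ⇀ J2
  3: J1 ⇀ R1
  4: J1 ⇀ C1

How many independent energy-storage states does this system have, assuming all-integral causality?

1  (C1 all integral)

#2 stroke at Sf1  (Sf1 (Sf) sets flow on bond)
#1 stroke at J2  (closing 0-jn rule on J2)
#0 stroke at TF1  (TF1: transformer flips bond 1)
#4 stroke at J1  (C1 integral (e out))
#3 stroke at R1  (J1 effort already set via bond 4)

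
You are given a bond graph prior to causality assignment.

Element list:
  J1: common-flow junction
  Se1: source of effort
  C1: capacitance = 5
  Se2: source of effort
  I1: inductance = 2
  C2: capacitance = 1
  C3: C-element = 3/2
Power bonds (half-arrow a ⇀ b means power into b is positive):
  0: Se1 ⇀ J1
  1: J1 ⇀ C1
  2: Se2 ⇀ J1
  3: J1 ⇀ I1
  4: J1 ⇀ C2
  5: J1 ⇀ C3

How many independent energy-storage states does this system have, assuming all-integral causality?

4  (C1, C2, C3, I1 all integral)

β0 stroke→J1  (source Se1 imposes e)
β2 stroke→J1  (Se2 (Se) sets effort on bond)
β1 stroke→J1  (C1: C, integral causality)
β3 stroke→I1  (I1: I, integral causality)
β4 stroke→J1  (J1: bond 3 brought flow, rest push out)
β5 stroke→J1  (J1: bond 3 brought flow, rest push out)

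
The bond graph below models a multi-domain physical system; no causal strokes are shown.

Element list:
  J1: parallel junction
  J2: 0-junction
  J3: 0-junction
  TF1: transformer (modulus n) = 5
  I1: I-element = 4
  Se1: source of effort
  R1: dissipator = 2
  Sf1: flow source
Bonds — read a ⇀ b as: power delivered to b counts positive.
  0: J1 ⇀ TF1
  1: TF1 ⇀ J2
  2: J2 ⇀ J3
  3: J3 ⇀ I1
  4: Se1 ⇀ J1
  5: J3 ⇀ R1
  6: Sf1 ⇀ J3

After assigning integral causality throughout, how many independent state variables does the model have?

1  (I1 all integral)

b4 |J1  (Se1: effort source, stroke at far end)
b6 |Sf1  (Sf1 (Sf) sets flow on bond)
b0 |TF1  (common-e at J1 fixed by 4)
b1 |J2  (through TF1, causality passes straight; one stroke at TF1)
b2 |J3  (0-jn J2 has e-setter on 1)
b3 |I1  (J3 effort already set via bond 2)
b5 |R1  (J3: bond 2 brought effort, rest push out)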